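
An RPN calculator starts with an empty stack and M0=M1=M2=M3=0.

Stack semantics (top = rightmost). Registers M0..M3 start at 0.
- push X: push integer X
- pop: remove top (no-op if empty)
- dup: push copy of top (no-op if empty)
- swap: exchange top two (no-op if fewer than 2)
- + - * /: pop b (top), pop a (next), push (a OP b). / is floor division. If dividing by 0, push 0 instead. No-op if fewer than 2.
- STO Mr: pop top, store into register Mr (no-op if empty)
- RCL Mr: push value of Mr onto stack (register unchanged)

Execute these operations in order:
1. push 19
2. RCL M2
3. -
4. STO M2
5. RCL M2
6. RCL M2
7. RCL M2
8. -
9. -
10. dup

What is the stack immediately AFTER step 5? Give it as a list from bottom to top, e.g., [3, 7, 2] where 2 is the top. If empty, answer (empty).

After op 1 (push 19): stack=[19] mem=[0,0,0,0]
After op 2 (RCL M2): stack=[19,0] mem=[0,0,0,0]
After op 3 (-): stack=[19] mem=[0,0,0,0]
After op 4 (STO M2): stack=[empty] mem=[0,0,19,0]
After op 5 (RCL M2): stack=[19] mem=[0,0,19,0]

[19]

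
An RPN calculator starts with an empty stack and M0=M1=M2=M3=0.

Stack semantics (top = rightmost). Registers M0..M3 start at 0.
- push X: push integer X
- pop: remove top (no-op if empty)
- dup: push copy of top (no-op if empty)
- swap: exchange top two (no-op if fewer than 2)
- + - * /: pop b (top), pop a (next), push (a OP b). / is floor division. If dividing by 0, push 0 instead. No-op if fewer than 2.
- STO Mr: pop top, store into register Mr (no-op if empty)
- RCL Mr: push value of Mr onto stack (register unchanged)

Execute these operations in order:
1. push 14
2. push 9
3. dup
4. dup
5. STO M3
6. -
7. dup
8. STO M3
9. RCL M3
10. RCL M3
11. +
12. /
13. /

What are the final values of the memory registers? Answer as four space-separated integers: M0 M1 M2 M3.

Answer: 0 0 0 0

Derivation:
After op 1 (push 14): stack=[14] mem=[0,0,0,0]
After op 2 (push 9): stack=[14,9] mem=[0,0,0,0]
After op 3 (dup): stack=[14,9,9] mem=[0,0,0,0]
After op 4 (dup): stack=[14,9,9,9] mem=[0,0,0,0]
After op 5 (STO M3): stack=[14,9,9] mem=[0,0,0,9]
After op 6 (-): stack=[14,0] mem=[0,0,0,9]
After op 7 (dup): stack=[14,0,0] mem=[0,0,0,9]
After op 8 (STO M3): stack=[14,0] mem=[0,0,0,0]
After op 9 (RCL M3): stack=[14,0,0] mem=[0,0,0,0]
After op 10 (RCL M3): stack=[14,0,0,0] mem=[0,0,0,0]
After op 11 (+): stack=[14,0,0] mem=[0,0,0,0]
After op 12 (/): stack=[14,0] mem=[0,0,0,0]
After op 13 (/): stack=[0] mem=[0,0,0,0]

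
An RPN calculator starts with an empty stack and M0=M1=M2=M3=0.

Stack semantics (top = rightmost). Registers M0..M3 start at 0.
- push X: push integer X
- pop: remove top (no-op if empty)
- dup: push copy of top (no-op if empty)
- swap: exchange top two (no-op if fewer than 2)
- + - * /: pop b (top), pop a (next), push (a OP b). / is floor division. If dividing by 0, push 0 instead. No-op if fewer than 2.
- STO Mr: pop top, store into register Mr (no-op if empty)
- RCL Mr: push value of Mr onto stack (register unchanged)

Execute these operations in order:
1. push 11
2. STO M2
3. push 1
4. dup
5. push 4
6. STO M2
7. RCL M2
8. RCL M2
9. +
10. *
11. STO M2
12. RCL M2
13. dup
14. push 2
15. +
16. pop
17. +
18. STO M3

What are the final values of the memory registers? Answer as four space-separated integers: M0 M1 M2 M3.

Answer: 0 0 8 9

Derivation:
After op 1 (push 11): stack=[11] mem=[0,0,0,0]
After op 2 (STO M2): stack=[empty] mem=[0,0,11,0]
After op 3 (push 1): stack=[1] mem=[0,0,11,0]
After op 4 (dup): stack=[1,1] mem=[0,0,11,0]
After op 5 (push 4): stack=[1,1,4] mem=[0,0,11,0]
After op 6 (STO M2): stack=[1,1] mem=[0,0,4,0]
After op 7 (RCL M2): stack=[1,1,4] mem=[0,0,4,0]
After op 8 (RCL M2): stack=[1,1,4,4] mem=[0,0,4,0]
After op 9 (+): stack=[1,1,8] mem=[0,0,4,0]
After op 10 (*): stack=[1,8] mem=[0,0,4,0]
After op 11 (STO M2): stack=[1] mem=[0,0,8,0]
After op 12 (RCL M2): stack=[1,8] mem=[0,0,8,0]
After op 13 (dup): stack=[1,8,8] mem=[0,0,8,0]
After op 14 (push 2): stack=[1,8,8,2] mem=[0,0,8,0]
After op 15 (+): stack=[1,8,10] mem=[0,0,8,0]
After op 16 (pop): stack=[1,8] mem=[0,0,8,0]
After op 17 (+): stack=[9] mem=[0,0,8,0]
After op 18 (STO M3): stack=[empty] mem=[0,0,8,9]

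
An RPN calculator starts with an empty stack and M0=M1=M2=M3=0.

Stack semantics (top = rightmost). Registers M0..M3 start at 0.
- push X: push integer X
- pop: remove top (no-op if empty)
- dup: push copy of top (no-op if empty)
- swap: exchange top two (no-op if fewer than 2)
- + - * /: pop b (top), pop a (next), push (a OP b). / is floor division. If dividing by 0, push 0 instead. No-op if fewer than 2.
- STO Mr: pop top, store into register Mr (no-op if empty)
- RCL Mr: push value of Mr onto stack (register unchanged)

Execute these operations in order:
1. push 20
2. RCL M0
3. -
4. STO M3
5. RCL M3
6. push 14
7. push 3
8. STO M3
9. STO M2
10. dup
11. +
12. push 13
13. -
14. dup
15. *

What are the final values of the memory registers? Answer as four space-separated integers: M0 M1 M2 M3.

Answer: 0 0 14 3

Derivation:
After op 1 (push 20): stack=[20] mem=[0,0,0,0]
After op 2 (RCL M0): stack=[20,0] mem=[0,0,0,0]
After op 3 (-): stack=[20] mem=[0,0,0,0]
After op 4 (STO M3): stack=[empty] mem=[0,0,0,20]
After op 5 (RCL M3): stack=[20] mem=[0,0,0,20]
After op 6 (push 14): stack=[20,14] mem=[0,0,0,20]
After op 7 (push 3): stack=[20,14,3] mem=[0,0,0,20]
After op 8 (STO M3): stack=[20,14] mem=[0,0,0,3]
After op 9 (STO M2): stack=[20] mem=[0,0,14,3]
After op 10 (dup): stack=[20,20] mem=[0,0,14,3]
After op 11 (+): stack=[40] mem=[0,0,14,3]
After op 12 (push 13): stack=[40,13] mem=[0,0,14,3]
After op 13 (-): stack=[27] mem=[0,0,14,3]
After op 14 (dup): stack=[27,27] mem=[0,0,14,3]
After op 15 (*): stack=[729] mem=[0,0,14,3]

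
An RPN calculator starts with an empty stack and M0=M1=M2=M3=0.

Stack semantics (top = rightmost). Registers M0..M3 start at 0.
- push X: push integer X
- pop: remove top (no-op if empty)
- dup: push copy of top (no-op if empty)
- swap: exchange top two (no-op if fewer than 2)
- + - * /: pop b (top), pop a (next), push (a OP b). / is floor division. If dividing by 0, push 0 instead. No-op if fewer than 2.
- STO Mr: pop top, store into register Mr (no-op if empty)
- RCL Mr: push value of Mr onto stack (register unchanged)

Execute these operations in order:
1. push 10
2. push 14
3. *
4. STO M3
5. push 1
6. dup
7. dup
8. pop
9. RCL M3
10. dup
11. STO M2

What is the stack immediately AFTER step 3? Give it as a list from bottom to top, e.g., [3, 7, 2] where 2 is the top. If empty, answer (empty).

After op 1 (push 10): stack=[10] mem=[0,0,0,0]
After op 2 (push 14): stack=[10,14] mem=[0,0,0,0]
After op 3 (*): stack=[140] mem=[0,0,0,0]

[140]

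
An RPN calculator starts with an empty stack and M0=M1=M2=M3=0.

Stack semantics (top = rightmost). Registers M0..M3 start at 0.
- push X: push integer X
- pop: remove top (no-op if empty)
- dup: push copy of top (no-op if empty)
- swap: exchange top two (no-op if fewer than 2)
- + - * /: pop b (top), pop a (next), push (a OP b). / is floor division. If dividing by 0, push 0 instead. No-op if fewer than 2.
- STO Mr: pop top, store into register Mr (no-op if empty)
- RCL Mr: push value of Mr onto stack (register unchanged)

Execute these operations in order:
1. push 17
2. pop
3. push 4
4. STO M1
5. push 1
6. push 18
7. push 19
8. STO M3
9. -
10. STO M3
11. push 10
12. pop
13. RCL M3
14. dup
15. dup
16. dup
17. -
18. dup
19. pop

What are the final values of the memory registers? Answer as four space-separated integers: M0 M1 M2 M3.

After op 1 (push 17): stack=[17] mem=[0,0,0,0]
After op 2 (pop): stack=[empty] mem=[0,0,0,0]
After op 3 (push 4): stack=[4] mem=[0,0,0,0]
After op 4 (STO M1): stack=[empty] mem=[0,4,0,0]
After op 5 (push 1): stack=[1] mem=[0,4,0,0]
After op 6 (push 18): stack=[1,18] mem=[0,4,0,0]
After op 7 (push 19): stack=[1,18,19] mem=[0,4,0,0]
After op 8 (STO M3): stack=[1,18] mem=[0,4,0,19]
After op 9 (-): stack=[-17] mem=[0,4,0,19]
After op 10 (STO M3): stack=[empty] mem=[0,4,0,-17]
After op 11 (push 10): stack=[10] mem=[0,4,0,-17]
After op 12 (pop): stack=[empty] mem=[0,4,0,-17]
After op 13 (RCL M3): stack=[-17] mem=[0,4,0,-17]
After op 14 (dup): stack=[-17,-17] mem=[0,4,0,-17]
After op 15 (dup): stack=[-17,-17,-17] mem=[0,4,0,-17]
After op 16 (dup): stack=[-17,-17,-17,-17] mem=[0,4,0,-17]
After op 17 (-): stack=[-17,-17,0] mem=[0,4,0,-17]
After op 18 (dup): stack=[-17,-17,0,0] mem=[0,4,0,-17]
After op 19 (pop): stack=[-17,-17,0] mem=[0,4,0,-17]

Answer: 0 4 0 -17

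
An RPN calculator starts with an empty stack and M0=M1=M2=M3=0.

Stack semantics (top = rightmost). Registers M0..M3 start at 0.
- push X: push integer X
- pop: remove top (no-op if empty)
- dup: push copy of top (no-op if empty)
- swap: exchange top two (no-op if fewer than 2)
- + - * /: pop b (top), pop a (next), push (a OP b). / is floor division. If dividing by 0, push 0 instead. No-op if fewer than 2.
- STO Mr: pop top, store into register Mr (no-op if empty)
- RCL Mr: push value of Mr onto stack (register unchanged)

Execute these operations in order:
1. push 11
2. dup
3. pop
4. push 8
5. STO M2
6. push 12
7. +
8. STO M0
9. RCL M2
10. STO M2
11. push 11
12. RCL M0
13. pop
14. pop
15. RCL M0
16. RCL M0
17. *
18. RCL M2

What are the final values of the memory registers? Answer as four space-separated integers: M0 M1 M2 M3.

Answer: 23 0 8 0

Derivation:
After op 1 (push 11): stack=[11] mem=[0,0,0,0]
After op 2 (dup): stack=[11,11] mem=[0,0,0,0]
After op 3 (pop): stack=[11] mem=[0,0,0,0]
After op 4 (push 8): stack=[11,8] mem=[0,0,0,0]
After op 5 (STO M2): stack=[11] mem=[0,0,8,0]
After op 6 (push 12): stack=[11,12] mem=[0,0,8,0]
After op 7 (+): stack=[23] mem=[0,0,8,0]
After op 8 (STO M0): stack=[empty] mem=[23,0,8,0]
After op 9 (RCL M2): stack=[8] mem=[23,0,8,0]
After op 10 (STO M2): stack=[empty] mem=[23,0,8,0]
After op 11 (push 11): stack=[11] mem=[23,0,8,0]
After op 12 (RCL M0): stack=[11,23] mem=[23,0,8,0]
After op 13 (pop): stack=[11] mem=[23,0,8,0]
After op 14 (pop): stack=[empty] mem=[23,0,8,0]
After op 15 (RCL M0): stack=[23] mem=[23,0,8,0]
After op 16 (RCL M0): stack=[23,23] mem=[23,0,8,0]
After op 17 (*): stack=[529] mem=[23,0,8,0]
After op 18 (RCL M2): stack=[529,8] mem=[23,0,8,0]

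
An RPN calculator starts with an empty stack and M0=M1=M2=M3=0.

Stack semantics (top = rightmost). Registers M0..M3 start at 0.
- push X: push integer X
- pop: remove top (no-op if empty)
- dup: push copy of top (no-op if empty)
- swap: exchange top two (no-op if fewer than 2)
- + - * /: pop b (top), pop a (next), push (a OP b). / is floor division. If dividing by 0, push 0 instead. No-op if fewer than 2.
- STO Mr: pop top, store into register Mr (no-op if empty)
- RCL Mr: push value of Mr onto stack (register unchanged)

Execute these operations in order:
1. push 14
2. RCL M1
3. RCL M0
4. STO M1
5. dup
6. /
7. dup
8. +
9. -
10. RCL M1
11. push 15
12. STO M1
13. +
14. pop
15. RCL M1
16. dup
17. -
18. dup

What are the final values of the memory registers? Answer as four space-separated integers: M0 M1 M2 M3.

Answer: 0 15 0 0

Derivation:
After op 1 (push 14): stack=[14] mem=[0,0,0,0]
After op 2 (RCL M1): stack=[14,0] mem=[0,0,0,0]
After op 3 (RCL M0): stack=[14,0,0] mem=[0,0,0,0]
After op 4 (STO M1): stack=[14,0] mem=[0,0,0,0]
After op 5 (dup): stack=[14,0,0] mem=[0,0,0,0]
After op 6 (/): stack=[14,0] mem=[0,0,0,0]
After op 7 (dup): stack=[14,0,0] mem=[0,0,0,0]
After op 8 (+): stack=[14,0] mem=[0,0,0,0]
After op 9 (-): stack=[14] mem=[0,0,0,0]
After op 10 (RCL M1): stack=[14,0] mem=[0,0,0,0]
After op 11 (push 15): stack=[14,0,15] mem=[0,0,0,0]
After op 12 (STO M1): stack=[14,0] mem=[0,15,0,0]
After op 13 (+): stack=[14] mem=[0,15,0,0]
After op 14 (pop): stack=[empty] mem=[0,15,0,0]
After op 15 (RCL M1): stack=[15] mem=[0,15,0,0]
After op 16 (dup): stack=[15,15] mem=[0,15,0,0]
After op 17 (-): stack=[0] mem=[0,15,0,0]
After op 18 (dup): stack=[0,0] mem=[0,15,0,0]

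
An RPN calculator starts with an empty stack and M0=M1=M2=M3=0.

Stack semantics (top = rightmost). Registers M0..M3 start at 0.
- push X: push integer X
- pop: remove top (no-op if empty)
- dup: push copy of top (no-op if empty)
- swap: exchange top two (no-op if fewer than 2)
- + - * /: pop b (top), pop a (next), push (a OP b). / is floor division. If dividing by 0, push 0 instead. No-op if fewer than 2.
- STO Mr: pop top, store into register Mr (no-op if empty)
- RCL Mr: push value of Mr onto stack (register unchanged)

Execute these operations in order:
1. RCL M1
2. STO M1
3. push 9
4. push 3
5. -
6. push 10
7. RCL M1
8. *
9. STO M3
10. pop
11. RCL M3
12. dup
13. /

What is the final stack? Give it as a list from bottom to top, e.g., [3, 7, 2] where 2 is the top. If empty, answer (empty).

After op 1 (RCL M1): stack=[0] mem=[0,0,0,0]
After op 2 (STO M1): stack=[empty] mem=[0,0,0,0]
After op 3 (push 9): stack=[9] mem=[0,0,0,0]
After op 4 (push 3): stack=[9,3] mem=[0,0,0,0]
After op 5 (-): stack=[6] mem=[0,0,0,0]
After op 6 (push 10): stack=[6,10] mem=[0,0,0,0]
After op 7 (RCL M1): stack=[6,10,0] mem=[0,0,0,0]
After op 8 (*): stack=[6,0] mem=[0,0,0,0]
After op 9 (STO M3): stack=[6] mem=[0,0,0,0]
After op 10 (pop): stack=[empty] mem=[0,0,0,0]
After op 11 (RCL M3): stack=[0] mem=[0,0,0,0]
After op 12 (dup): stack=[0,0] mem=[0,0,0,0]
After op 13 (/): stack=[0] mem=[0,0,0,0]

Answer: [0]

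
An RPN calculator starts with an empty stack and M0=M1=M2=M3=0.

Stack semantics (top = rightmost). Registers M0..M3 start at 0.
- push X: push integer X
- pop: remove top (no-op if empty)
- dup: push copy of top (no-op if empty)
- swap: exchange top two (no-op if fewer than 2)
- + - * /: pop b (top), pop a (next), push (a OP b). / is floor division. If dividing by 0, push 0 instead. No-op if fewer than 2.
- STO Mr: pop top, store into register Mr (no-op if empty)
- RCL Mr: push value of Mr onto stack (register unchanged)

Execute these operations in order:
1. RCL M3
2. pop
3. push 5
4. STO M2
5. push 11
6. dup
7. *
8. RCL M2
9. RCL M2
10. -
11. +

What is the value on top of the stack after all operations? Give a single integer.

After op 1 (RCL M3): stack=[0] mem=[0,0,0,0]
After op 2 (pop): stack=[empty] mem=[0,0,0,0]
After op 3 (push 5): stack=[5] mem=[0,0,0,0]
After op 4 (STO M2): stack=[empty] mem=[0,0,5,0]
After op 5 (push 11): stack=[11] mem=[0,0,5,0]
After op 6 (dup): stack=[11,11] mem=[0,0,5,0]
After op 7 (*): stack=[121] mem=[0,0,5,0]
After op 8 (RCL M2): stack=[121,5] mem=[0,0,5,0]
After op 9 (RCL M2): stack=[121,5,5] mem=[0,0,5,0]
After op 10 (-): stack=[121,0] mem=[0,0,5,0]
After op 11 (+): stack=[121] mem=[0,0,5,0]

Answer: 121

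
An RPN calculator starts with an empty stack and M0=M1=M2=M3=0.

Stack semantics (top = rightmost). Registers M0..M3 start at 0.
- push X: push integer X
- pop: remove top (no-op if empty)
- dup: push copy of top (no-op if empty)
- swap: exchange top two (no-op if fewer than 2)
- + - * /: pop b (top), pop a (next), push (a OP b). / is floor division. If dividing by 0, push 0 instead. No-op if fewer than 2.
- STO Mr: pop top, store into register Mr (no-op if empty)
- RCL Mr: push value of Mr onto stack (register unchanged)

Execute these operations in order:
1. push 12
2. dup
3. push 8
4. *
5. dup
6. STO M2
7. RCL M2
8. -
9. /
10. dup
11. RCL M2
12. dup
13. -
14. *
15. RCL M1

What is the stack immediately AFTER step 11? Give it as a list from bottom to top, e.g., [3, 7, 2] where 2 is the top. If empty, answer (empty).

After op 1 (push 12): stack=[12] mem=[0,0,0,0]
After op 2 (dup): stack=[12,12] mem=[0,0,0,0]
After op 3 (push 8): stack=[12,12,8] mem=[0,0,0,0]
After op 4 (*): stack=[12,96] mem=[0,0,0,0]
After op 5 (dup): stack=[12,96,96] mem=[0,0,0,0]
After op 6 (STO M2): stack=[12,96] mem=[0,0,96,0]
After op 7 (RCL M2): stack=[12,96,96] mem=[0,0,96,0]
After op 8 (-): stack=[12,0] mem=[0,0,96,0]
After op 9 (/): stack=[0] mem=[0,0,96,0]
After op 10 (dup): stack=[0,0] mem=[0,0,96,0]
After op 11 (RCL M2): stack=[0,0,96] mem=[0,0,96,0]

[0, 0, 96]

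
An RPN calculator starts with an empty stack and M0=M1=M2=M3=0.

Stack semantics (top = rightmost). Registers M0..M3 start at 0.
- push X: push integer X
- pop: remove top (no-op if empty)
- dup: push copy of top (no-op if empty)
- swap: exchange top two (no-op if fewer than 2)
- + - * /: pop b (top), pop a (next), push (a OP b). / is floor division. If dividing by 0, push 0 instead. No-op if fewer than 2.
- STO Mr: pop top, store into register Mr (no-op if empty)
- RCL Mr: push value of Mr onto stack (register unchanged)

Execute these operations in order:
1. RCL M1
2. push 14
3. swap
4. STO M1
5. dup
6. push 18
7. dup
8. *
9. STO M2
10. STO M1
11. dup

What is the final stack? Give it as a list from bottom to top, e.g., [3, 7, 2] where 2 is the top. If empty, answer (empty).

Answer: [14, 14]

Derivation:
After op 1 (RCL M1): stack=[0] mem=[0,0,0,0]
After op 2 (push 14): stack=[0,14] mem=[0,0,0,0]
After op 3 (swap): stack=[14,0] mem=[0,0,0,0]
After op 4 (STO M1): stack=[14] mem=[0,0,0,0]
After op 5 (dup): stack=[14,14] mem=[0,0,0,0]
After op 6 (push 18): stack=[14,14,18] mem=[0,0,0,0]
After op 7 (dup): stack=[14,14,18,18] mem=[0,0,0,0]
After op 8 (*): stack=[14,14,324] mem=[0,0,0,0]
After op 9 (STO M2): stack=[14,14] mem=[0,0,324,0]
After op 10 (STO M1): stack=[14] mem=[0,14,324,0]
After op 11 (dup): stack=[14,14] mem=[0,14,324,0]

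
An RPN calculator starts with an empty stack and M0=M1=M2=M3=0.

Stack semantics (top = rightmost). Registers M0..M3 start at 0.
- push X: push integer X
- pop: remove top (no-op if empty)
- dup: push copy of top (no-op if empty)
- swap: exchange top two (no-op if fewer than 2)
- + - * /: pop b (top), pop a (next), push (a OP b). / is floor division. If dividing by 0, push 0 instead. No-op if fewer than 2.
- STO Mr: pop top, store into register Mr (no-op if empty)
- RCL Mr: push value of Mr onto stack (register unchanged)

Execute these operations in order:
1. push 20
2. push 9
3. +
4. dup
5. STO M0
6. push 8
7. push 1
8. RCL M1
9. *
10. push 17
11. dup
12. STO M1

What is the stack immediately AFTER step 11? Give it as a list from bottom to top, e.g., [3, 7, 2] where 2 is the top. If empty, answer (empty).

After op 1 (push 20): stack=[20] mem=[0,0,0,0]
After op 2 (push 9): stack=[20,9] mem=[0,0,0,0]
After op 3 (+): stack=[29] mem=[0,0,0,0]
After op 4 (dup): stack=[29,29] mem=[0,0,0,0]
After op 5 (STO M0): stack=[29] mem=[29,0,0,0]
After op 6 (push 8): stack=[29,8] mem=[29,0,0,0]
After op 7 (push 1): stack=[29,8,1] mem=[29,0,0,0]
After op 8 (RCL M1): stack=[29,8,1,0] mem=[29,0,0,0]
After op 9 (*): stack=[29,8,0] mem=[29,0,0,0]
After op 10 (push 17): stack=[29,8,0,17] mem=[29,0,0,0]
After op 11 (dup): stack=[29,8,0,17,17] mem=[29,0,0,0]

[29, 8, 0, 17, 17]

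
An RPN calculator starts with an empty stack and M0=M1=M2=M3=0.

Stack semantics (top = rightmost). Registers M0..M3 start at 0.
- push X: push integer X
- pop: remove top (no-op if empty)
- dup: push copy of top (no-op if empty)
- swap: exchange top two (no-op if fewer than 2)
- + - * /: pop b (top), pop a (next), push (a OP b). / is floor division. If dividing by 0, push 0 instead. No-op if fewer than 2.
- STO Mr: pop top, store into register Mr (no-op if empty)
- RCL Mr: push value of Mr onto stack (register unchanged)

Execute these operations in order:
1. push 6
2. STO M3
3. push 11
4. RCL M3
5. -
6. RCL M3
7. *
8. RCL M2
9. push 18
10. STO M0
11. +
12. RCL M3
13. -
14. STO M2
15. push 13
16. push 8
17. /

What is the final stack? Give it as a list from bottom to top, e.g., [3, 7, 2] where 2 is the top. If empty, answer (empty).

Answer: [1]

Derivation:
After op 1 (push 6): stack=[6] mem=[0,0,0,0]
After op 2 (STO M3): stack=[empty] mem=[0,0,0,6]
After op 3 (push 11): stack=[11] mem=[0,0,0,6]
After op 4 (RCL M3): stack=[11,6] mem=[0,0,0,6]
After op 5 (-): stack=[5] mem=[0,0,0,6]
After op 6 (RCL M3): stack=[5,6] mem=[0,0,0,6]
After op 7 (*): stack=[30] mem=[0,0,0,6]
After op 8 (RCL M2): stack=[30,0] mem=[0,0,0,6]
After op 9 (push 18): stack=[30,0,18] mem=[0,0,0,6]
After op 10 (STO M0): stack=[30,0] mem=[18,0,0,6]
After op 11 (+): stack=[30] mem=[18,0,0,6]
After op 12 (RCL M3): stack=[30,6] mem=[18,0,0,6]
After op 13 (-): stack=[24] mem=[18,0,0,6]
After op 14 (STO M2): stack=[empty] mem=[18,0,24,6]
After op 15 (push 13): stack=[13] mem=[18,0,24,6]
After op 16 (push 8): stack=[13,8] mem=[18,0,24,6]
After op 17 (/): stack=[1] mem=[18,0,24,6]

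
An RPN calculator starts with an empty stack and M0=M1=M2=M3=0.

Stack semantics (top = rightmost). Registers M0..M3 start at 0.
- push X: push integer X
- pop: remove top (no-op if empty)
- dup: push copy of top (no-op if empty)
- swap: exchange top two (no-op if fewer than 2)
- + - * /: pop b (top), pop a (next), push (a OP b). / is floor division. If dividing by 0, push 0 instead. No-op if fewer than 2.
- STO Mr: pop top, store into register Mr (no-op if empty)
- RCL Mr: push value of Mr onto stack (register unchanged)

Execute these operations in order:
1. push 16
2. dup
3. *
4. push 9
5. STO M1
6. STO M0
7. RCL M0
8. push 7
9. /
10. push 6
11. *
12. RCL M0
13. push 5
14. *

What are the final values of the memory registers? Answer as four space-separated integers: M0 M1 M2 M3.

Answer: 256 9 0 0

Derivation:
After op 1 (push 16): stack=[16] mem=[0,0,0,0]
After op 2 (dup): stack=[16,16] mem=[0,0,0,0]
After op 3 (*): stack=[256] mem=[0,0,0,0]
After op 4 (push 9): stack=[256,9] mem=[0,0,0,0]
After op 5 (STO M1): stack=[256] mem=[0,9,0,0]
After op 6 (STO M0): stack=[empty] mem=[256,9,0,0]
After op 7 (RCL M0): stack=[256] mem=[256,9,0,0]
After op 8 (push 7): stack=[256,7] mem=[256,9,0,0]
After op 9 (/): stack=[36] mem=[256,9,0,0]
After op 10 (push 6): stack=[36,6] mem=[256,9,0,0]
After op 11 (*): stack=[216] mem=[256,9,0,0]
After op 12 (RCL M0): stack=[216,256] mem=[256,9,0,0]
After op 13 (push 5): stack=[216,256,5] mem=[256,9,0,0]
After op 14 (*): stack=[216,1280] mem=[256,9,0,0]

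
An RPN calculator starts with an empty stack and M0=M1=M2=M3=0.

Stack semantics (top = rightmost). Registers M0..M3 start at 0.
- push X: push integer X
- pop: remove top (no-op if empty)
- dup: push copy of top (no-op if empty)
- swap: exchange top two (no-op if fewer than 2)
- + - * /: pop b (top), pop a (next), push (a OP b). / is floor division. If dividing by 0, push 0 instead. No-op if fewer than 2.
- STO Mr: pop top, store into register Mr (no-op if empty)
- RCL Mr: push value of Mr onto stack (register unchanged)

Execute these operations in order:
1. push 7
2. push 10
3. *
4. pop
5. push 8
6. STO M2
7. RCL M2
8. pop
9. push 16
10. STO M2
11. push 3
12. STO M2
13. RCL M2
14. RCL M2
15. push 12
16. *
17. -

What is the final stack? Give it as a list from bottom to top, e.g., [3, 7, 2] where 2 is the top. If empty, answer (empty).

After op 1 (push 7): stack=[7] mem=[0,0,0,0]
After op 2 (push 10): stack=[7,10] mem=[0,0,0,0]
After op 3 (*): stack=[70] mem=[0,0,0,0]
After op 4 (pop): stack=[empty] mem=[0,0,0,0]
After op 5 (push 8): stack=[8] mem=[0,0,0,0]
After op 6 (STO M2): stack=[empty] mem=[0,0,8,0]
After op 7 (RCL M2): stack=[8] mem=[0,0,8,0]
After op 8 (pop): stack=[empty] mem=[0,0,8,0]
After op 9 (push 16): stack=[16] mem=[0,0,8,0]
After op 10 (STO M2): stack=[empty] mem=[0,0,16,0]
After op 11 (push 3): stack=[3] mem=[0,0,16,0]
After op 12 (STO M2): stack=[empty] mem=[0,0,3,0]
After op 13 (RCL M2): stack=[3] mem=[0,0,3,0]
After op 14 (RCL M2): stack=[3,3] mem=[0,0,3,0]
After op 15 (push 12): stack=[3,3,12] mem=[0,0,3,0]
After op 16 (*): stack=[3,36] mem=[0,0,3,0]
After op 17 (-): stack=[-33] mem=[0,0,3,0]

Answer: [-33]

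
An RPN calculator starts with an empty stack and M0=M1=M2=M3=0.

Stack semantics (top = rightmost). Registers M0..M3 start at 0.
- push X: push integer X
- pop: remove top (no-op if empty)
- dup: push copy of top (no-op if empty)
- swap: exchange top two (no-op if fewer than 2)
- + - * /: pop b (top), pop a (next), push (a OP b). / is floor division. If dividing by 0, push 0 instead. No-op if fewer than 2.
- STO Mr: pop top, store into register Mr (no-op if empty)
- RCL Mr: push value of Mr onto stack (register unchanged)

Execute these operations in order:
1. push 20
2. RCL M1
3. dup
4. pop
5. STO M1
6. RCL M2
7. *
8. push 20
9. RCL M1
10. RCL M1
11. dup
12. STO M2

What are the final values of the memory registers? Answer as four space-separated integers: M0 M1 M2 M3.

Answer: 0 0 0 0

Derivation:
After op 1 (push 20): stack=[20] mem=[0,0,0,0]
After op 2 (RCL M1): stack=[20,0] mem=[0,0,0,0]
After op 3 (dup): stack=[20,0,0] mem=[0,0,0,0]
After op 4 (pop): stack=[20,0] mem=[0,0,0,0]
After op 5 (STO M1): stack=[20] mem=[0,0,0,0]
After op 6 (RCL M2): stack=[20,0] mem=[0,0,0,0]
After op 7 (*): stack=[0] mem=[0,0,0,0]
After op 8 (push 20): stack=[0,20] mem=[0,0,0,0]
After op 9 (RCL M1): stack=[0,20,0] mem=[0,0,0,0]
After op 10 (RCL M1): stack=[0,20,0,0] mem=[0,0,0,0]
After op 11 (dup): stack=[0,20,0,0,0] mem=[0,0,0,0]
After op 12 (STO M2): stack=[0,20,0,0] mem=[0,0,0,0]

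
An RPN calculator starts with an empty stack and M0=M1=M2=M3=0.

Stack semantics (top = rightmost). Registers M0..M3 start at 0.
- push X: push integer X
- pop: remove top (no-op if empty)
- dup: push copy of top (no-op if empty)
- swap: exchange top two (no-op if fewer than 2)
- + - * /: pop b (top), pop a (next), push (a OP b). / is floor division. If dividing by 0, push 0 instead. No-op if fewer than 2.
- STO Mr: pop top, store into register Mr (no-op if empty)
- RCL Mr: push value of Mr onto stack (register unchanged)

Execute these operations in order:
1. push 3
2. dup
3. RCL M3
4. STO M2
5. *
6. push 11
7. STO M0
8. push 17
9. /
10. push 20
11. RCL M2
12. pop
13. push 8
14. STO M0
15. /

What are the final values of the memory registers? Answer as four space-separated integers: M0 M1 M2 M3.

After op 1 (push 3): stack=[3] mem=[0,0,0,0]
After op 2 (dup): stack=[3,3] mem=[0,0,0,0]
After op 3 (RCL M3): stack=[3,3,0] mem=[0,0,0,0]
After op 4 (STO M2): stack=[3,3] mem=[0,0,0,0]
After op 5 (*): stack=[9] mem=[0,0,0,0]
After op 6 (push 11): stack=[9,11] mem=[0,0,0,0]
After op 7 (STO M0): stack=[9] mem=[11,0,0,0]
After op 8 (push 17): stack=[9,17] mem=[11,0,0,0]
After op 9 (/): stack=[0] mem=[11,0,0,0]
After op 10 (push 20): stack=[0,20] mem=[11,0,0,0]
After op 11 (RCL M2): stack=[0,20,0] mem=[11,0,0,0]
After op 12 (pop): stack=[0,20] mem=[11,0,0,0]
After op 13 (push 8): stack=[0,20,8] mem=[11,0,0,0]
After op 14 (STO M0): stack=[0,20] mem=[8,0,0,0]
After op 15 (/): stack=[0] mem=[8,0,0,0]

Answer: 8 0 0 0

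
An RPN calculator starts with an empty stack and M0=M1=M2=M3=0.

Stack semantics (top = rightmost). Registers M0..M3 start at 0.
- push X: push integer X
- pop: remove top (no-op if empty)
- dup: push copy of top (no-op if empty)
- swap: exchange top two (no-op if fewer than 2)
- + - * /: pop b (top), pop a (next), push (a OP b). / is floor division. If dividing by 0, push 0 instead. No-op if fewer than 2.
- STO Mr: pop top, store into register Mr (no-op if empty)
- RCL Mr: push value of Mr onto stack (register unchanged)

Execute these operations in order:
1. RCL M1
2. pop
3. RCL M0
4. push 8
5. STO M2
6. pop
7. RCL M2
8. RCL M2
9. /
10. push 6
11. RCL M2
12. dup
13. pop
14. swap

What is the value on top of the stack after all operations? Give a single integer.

Answer: 6

Derivation:
After op 1 (RCL M1): stack=[0] mem=[0,0,0,0]
After op 2 (pop): stack=[empty] mem=[0,0,0,0]
After op 3 (RCL M0): stack=[0] mem=[0,0,0,0]
After op 4 (push 8): stack=[0,8] mem=[0,0,0,0]
After op 5 (STO M2): stack=[0] mem=[0,0,8,0]
After op 6 (pop): stack=[empty] mem=[0,0,8,0]
After op 7 (RCL M2): stack=[8] mem=[0,0,8,0]
After op 8 (RCL M2): stack=[8,8] mem=[0,0,8,0]
After op 9 (/): stack=[1] mem=[0,0,8,0]
After op 10 (push 6): stack=[1,6] mem=[0,0,8,0]
After op 11 (RCL M2): stack=[1,6,8] mem=[0,0,8,0]
After op 12 (dup): stack=[1,6,8,8] mem=[0,0,8,0]
After op 13 (pop): stack=[1,6,8] mem=[0,0,8,0]
After op 14 (swap): stack=[1,8,6] mem=[0,0,8,0]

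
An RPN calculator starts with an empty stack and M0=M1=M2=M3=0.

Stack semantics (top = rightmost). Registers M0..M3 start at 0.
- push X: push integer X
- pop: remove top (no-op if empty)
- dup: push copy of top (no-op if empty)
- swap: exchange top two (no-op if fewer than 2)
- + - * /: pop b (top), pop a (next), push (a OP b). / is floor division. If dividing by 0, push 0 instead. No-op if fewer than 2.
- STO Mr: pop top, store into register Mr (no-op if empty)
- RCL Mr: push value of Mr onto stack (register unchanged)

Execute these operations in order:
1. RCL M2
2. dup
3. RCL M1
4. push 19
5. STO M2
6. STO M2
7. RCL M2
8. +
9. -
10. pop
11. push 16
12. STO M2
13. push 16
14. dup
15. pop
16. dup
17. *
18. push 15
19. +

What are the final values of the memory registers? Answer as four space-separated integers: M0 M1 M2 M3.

Answer: 0 0 16 0

Derivation:
After op 1 (RCL M2): stack=[0] mem=[0,0,0,0]
After op 2 (dup): stack=[0,0] mem=[0,0,0,0]
After op 3 (RCL M1): stack=[0,0,0] mem=[0,0,0,0]
After op 4 (push 19): stack=[0,0,0,19] mem=[0,0,0,0]
After op 5 (STO M2): stack=[0,0,0] mem=[0,0,19,0]
After op 6 (STO M2): stack=[0,0] mem=[0,0,0,0]
After op 7 (RCL M2): stack=[0,0,0] mem=[0,0,0,0]
After op 8 (+): stack=[0,0] mem=[0,0,0,0]
After op 9 (-): stack=[0] mem=[0,0,0,0]
After op 10 (pop): stack=[empty] mem=[0,0,0,0]
After op 11 (push 16): stack=[16] mem=[0,0,0,0]
After op 12 (STO M2): stack=[empty] mem=[0,0,16,0]
After op 13 (push 16): stack=[16] mem=[0,0,16,0]
After op 14 (dup): stack=[16,16] mem=[0,0,16,0]
After op 15 (pop): stack=[16] mem=[0,0,16,0]
After op 16 (dup): stack=[16,16] mem=[0,0,16,0]
After op 17 (*): stack=[256] mem=[0,0,16,0]
After op 18 (push 15): stack=[256,15] mem=[0,0,16,0]
After op 19 (+): stack=[271] mem=[0,0,16,0]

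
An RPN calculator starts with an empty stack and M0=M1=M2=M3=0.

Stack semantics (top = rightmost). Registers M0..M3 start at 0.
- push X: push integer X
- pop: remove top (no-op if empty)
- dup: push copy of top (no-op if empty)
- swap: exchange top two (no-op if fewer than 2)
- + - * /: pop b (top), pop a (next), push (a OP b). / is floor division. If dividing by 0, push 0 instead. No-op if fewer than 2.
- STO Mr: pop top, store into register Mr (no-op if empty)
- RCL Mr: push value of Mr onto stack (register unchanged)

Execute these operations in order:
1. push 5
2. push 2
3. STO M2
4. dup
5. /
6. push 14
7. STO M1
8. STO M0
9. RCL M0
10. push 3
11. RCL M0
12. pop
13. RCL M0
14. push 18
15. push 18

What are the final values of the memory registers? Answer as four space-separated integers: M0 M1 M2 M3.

After op 1 (push 5): stack=[5] mem=[0,0,0,0]
After op 2 (push 2): stack=[5,2] mem=[0,0,0,0]
After op 3 (STO M2): stack=[5] mem=[0,0,2,0]
After op 4 (dup): stack=[5,5] mem=[0,0,2,0]
After op 5 (/): stack=[1] mem=[0,0,2,0]
After op 6 (push 14): stack=[1,14] mem=[0,0,2,0]
After op 7 (STO M1): stack=[1] mem=[0,14,2,0]
After op 8 (STO M0): stack=[empty] mem=[1,14,2,0]
After op 9 (RCL M0): stack=[1] mem=[1,14,2,0]
After op 10 (push 3): stack=[1,3] mem=[1,14,2,0]
After op 11 (RCL M0): stack=[1,3,1] mem=[1,14,2,0]
After op 12 (pop): stack=[1,3] mem=[1,14,2,0]
After op 13 (RCL M0): stack=[1,3,1] mem=[1,14,2,0]
After op 14 (push 18): stack=[1,3,1,18] mem=[1,14,2,0]
After op 15 (push 18): stack=[1,3,1,18,18] mem=[1,14,2,0]

Answer: 1 14 2 0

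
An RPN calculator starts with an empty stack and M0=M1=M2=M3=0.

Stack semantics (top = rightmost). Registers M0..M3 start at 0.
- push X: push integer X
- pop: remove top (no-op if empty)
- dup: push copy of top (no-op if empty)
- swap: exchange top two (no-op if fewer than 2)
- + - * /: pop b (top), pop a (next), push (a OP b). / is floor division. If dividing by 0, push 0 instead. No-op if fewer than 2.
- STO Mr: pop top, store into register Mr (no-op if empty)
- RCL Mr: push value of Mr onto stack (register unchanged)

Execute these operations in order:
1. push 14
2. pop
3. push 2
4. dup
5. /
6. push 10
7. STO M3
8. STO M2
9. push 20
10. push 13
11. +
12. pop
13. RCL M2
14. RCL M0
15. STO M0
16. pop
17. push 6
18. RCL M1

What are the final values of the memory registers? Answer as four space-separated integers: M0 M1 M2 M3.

Answer: 0 0 1 10

Derivation:
After op 1 (push 14): stack=[14] mem=[0,0,0,0]
After op 2 (pop): stack=[empty] mem=[0,0,0,0]
After op 3 (push 2): stack=[2] mem=[0,0,0,0]
After op 4 (dup): stack=[2,2] mem=[0,0,0,0]
After op 5 (/): stack=[1] mem=[0,0,0,0]
After op 6 (push 10): stack=[1,10] mem=[0,0,0,0]
After op 7 (STO M3): stack=[1] mem=[0,0,0,10]
After op 8 (STO M2): stack=[empty] mem=[0,0,1,10]
After op 9 (push 20): stack=[20] mem=[0,0,1,10]
After op 10 (push 13): stack=[20,13] mem=[0,0,1,10]
After op 11 (+): stack=[33] mem=[0,0,1,10]
After op 12 (pop): stack=[empty] mem=[0,0,1,10]
After op 13 (RCL M2): stack=[1] mem=[0,0,1,10]
After op 14 (RCL M0): stack=[1,0] mem=[0,0,1,10]
After op 15 (STO M0): stack=[1] mem=[0,0,1,10]
After op 16 (pop): stack=[empty] mem=[0,0,1,10]
After op 17 (push 6): stack=[6] mem=[0,0,1,10]
After op 18 (RCL M1): stack=[6,0] mem=[0,0,1,10]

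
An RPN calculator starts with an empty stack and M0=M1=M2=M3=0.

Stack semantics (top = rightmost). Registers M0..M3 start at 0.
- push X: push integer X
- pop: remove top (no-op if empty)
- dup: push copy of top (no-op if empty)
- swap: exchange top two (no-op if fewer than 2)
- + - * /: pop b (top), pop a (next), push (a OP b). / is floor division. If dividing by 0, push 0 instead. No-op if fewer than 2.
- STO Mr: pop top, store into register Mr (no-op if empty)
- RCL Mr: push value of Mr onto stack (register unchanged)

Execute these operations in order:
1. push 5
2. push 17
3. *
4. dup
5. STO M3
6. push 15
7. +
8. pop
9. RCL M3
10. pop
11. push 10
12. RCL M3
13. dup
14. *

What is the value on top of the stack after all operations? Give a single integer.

Answer: 7225

Derivation:
After op 1 (push 5): stack=[5] mem=[0,0,0,0]
After op 2 (push 17): stack=[5,17] mem=[0,0,0,0]
After op 3 (*): stack=[85] mem=[0,0,0,0]
After op 4 (dup): stack=[85,85] mem=[0,0,0,0]
After op 5 (STO M3): stack=[85] mem=[0,0,0,85]
After op 6 (push 15): stack=[85,15] mem=[0,0,0,85]
After op 7 (+): stack=[100] mem=[0,0,0,85]
After op 8 (pop): stack=[empty] mem=[0,0,0,85]
After op 9 (RCL M3): stack=[85] mem=[0,0,0,85]
After op 10 (pop): stack=[empty] mem=[0,0,0,85]
After op 11 (push 10): stack=[10] mem=[0,0,0,85]
After op 12 (RCL M3): stack=[10,85] mem=[0,0,0,85]
After op 13 (dup): stack=[10,85,85] mem=[0,0,0,85]
After op 14 (*): stack=[10,7225] mem=[0,0,0,85]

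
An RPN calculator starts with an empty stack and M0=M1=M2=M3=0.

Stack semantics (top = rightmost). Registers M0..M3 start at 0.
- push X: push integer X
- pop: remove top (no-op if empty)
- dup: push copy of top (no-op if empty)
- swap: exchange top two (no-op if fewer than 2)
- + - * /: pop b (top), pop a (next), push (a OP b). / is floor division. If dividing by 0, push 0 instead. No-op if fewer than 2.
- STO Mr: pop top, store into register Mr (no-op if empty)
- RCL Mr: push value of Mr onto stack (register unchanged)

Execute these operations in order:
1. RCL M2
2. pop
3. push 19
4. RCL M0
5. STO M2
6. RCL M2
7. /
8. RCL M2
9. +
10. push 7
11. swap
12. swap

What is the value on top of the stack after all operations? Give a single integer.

After op 1 (RCL M2): stack=[0] mem=[0,0,0,0]
After op 2 (pop): stack=[empty] mem=[0,0,0,0]
After op 3 (push 19): stack=[19] mem=[0,0,0,0]
After op 4 (RCL M0): stack=[19,0] mem=[0,0,0,0]
After op 5 (STO M2): stack=[19] mem=[0,0,0,0]
After op 6 (RCL M2): stack=[19,0] mem=[0,0,0,0]
After op 7 (/): stack=[0] mem=[0,0,0,0]
After op 8 (RCL M2): stack=[0,0] mem=[0,0,0,0]
After op 9 (+): stack=[0] mem=[0,0,0,0]
After op 10 (push 7): stack=[0,7] mem=[0,0,0,0]
After op 11 (swap): stack=[7,0] mem=[0,0,0,0]
After op 12 (swap): stack=[0,7] mem=[0,0,0,0]

Answer: 7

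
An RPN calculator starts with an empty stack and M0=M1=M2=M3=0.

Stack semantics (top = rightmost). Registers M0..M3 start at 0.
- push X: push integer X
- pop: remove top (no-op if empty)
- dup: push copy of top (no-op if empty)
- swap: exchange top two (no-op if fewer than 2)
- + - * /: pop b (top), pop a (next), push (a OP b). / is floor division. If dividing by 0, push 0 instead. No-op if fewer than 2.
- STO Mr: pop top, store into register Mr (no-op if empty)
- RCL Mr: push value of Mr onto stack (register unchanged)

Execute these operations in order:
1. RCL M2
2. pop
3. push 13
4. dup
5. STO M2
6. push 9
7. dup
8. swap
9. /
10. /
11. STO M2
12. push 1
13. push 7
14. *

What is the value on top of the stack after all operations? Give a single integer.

After op 1 (RCL M2): stack=[0] mem=[0,0,0,0]
After op 2 (pop): stack=[empty] mem=[0,0,0,0]
After op 3 (push 13): stack=[13] mem=[0,0,0,0]
After op 4 (dup): stack=[13,13] mem=[0,0,0,0]
After op 5 (STO M2): stack=[13] mem=[0,0,13,0]
After op 6 (push 9): stack=[13,9] mem=[0,0,13,0]
After op 7 (dup): stack=[13,9,9] mem=[0,0,13,0]
After op 8 (swap): stack=[13,9,9] mem=[0,0,13,0]
After op 9 (/): stack=[13,1] mem=[0,0,13,0]
After op 10 (/): stack=[13] mem=[0,0,13,0]
After op 11 (STO M2): stack=[empty] mem=[0,0,13,0]
After op 12 (push 1): stack=[1] mem=[0,0,13,0]
After op 13 (push 7): stack=[1,7] mem=[0,0,13,0]
After op 14 (*): stack=[7] mem=[0,0,13,0]

Answer: 7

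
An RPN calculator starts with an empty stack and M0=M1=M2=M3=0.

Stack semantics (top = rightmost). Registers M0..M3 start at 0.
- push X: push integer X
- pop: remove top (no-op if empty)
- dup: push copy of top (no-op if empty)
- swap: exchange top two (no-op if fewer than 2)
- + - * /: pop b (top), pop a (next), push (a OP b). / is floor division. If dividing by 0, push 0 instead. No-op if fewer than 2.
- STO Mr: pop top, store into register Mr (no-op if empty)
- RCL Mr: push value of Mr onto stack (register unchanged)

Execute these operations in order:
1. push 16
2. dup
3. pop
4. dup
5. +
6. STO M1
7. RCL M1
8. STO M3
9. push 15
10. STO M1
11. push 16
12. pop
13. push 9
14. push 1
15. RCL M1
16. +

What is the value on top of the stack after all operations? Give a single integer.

Answer: 16

Derivation:
After op 1 (push 16): stack=[16] mem=[0,0,0,0]
After op 2 (dup): stack=[16,16] mem=[0,0,0,0]
After op 3 (pop): stack=[16] mem=[0,0,0,0]
After op 4 (dup): stack=[16,16] mem=[0,0,0,0]
After op 5 (+): stack=[32] mem=[0,0,0,0]
After op 6 (STO M1): stack=[empty] mem=[0,32,0,0]
After op 7 (RCL M1): stack=[32] mem=[0,32,0,0]
After op 8 (STO M3): stack=[empty] mem=[0,32,0,32]
After op 9 (push 15): stack=[15] mem=[0,32,0,32]
After op 10 (STO M1): stack=[empty] mem=[0,15,0,32]
After op 11 (push 16): stack=[16] mem=[0,15,0,32]
After op 12 (pop): stack=[empty] mem=[0,15,0,32]
After op 13 (push 9): stack=[9] mem=[0,15,0,32]
After op 14 (push 1): stack=[9,1] mem=[0,15,0,32]
After op 15 (RCL M1): stack=[9,1,15] mem=[0,15,0,32]
After op 16 (+): stack=[9,16] mem=[0,15,0,32]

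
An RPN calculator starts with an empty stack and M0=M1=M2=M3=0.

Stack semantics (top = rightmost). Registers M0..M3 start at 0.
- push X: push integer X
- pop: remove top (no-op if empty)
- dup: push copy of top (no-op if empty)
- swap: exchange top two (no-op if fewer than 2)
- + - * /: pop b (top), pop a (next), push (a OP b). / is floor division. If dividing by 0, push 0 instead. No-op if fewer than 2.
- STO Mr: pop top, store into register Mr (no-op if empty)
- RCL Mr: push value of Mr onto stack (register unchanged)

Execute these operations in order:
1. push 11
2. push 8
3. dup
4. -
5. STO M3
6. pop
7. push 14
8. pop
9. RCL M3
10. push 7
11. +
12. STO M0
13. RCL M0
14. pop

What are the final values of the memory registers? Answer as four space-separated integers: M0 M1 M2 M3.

After op 1 (push 11): stack=[11] mem=[0,0,0,0]
After op 2 (push 8): stack=[11,8] mem=[0,0,0,0]
After op 3 (dup): stack=[11,8,8] mem=[0,0,0,0]
After op 4 (-): stack=[11,0] mem=[0,0,0,0]
After op 5 (STO M3): stack=[11] mem=[0,0,0,0]
After op 6 (pop): stack=[empty] mem=[0,0,0,0]
After op 7 (push 14): stack=[14] mem=[0,0,0,0]
After op 8 (pop): stack=[empty] mem=[0,0,0,0]
After op 9 (RCL M3): stack=[0] mem=[0,0,0,0]
After op 10 (push 7): stack=[0,7] mem=[0,0,0,0]
After op 11 (+): stack=[7] mem=[0,0,0,0]
After op 12 (STO M0): stack=[empty] mem=[7,0,0,0]
After op 13 (RCL M0): stack=[7] mem=[7,0,0,0]
After op 14 (pop): stack=[empty] mem=[7,0,0,0]

Answer: 7 0 0 0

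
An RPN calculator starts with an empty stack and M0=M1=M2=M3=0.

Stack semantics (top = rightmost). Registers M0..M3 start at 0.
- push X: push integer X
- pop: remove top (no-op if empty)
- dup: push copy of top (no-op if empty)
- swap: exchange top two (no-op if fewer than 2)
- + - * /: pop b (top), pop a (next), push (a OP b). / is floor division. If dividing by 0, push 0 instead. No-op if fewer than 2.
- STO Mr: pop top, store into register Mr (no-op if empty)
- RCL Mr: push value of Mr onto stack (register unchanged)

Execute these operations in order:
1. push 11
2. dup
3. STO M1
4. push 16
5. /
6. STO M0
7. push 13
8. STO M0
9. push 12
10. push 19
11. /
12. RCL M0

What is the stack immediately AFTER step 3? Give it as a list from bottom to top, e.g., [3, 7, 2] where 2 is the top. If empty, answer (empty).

After op 1 (push 11): stack=[11] mem=[0,0,0,0]
After op 2 (dup): stack=[11,11] mem=[0,0,0,0]
After op 3 (STO M1): stack=[11] mem=[0,11,0,0]

[11]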